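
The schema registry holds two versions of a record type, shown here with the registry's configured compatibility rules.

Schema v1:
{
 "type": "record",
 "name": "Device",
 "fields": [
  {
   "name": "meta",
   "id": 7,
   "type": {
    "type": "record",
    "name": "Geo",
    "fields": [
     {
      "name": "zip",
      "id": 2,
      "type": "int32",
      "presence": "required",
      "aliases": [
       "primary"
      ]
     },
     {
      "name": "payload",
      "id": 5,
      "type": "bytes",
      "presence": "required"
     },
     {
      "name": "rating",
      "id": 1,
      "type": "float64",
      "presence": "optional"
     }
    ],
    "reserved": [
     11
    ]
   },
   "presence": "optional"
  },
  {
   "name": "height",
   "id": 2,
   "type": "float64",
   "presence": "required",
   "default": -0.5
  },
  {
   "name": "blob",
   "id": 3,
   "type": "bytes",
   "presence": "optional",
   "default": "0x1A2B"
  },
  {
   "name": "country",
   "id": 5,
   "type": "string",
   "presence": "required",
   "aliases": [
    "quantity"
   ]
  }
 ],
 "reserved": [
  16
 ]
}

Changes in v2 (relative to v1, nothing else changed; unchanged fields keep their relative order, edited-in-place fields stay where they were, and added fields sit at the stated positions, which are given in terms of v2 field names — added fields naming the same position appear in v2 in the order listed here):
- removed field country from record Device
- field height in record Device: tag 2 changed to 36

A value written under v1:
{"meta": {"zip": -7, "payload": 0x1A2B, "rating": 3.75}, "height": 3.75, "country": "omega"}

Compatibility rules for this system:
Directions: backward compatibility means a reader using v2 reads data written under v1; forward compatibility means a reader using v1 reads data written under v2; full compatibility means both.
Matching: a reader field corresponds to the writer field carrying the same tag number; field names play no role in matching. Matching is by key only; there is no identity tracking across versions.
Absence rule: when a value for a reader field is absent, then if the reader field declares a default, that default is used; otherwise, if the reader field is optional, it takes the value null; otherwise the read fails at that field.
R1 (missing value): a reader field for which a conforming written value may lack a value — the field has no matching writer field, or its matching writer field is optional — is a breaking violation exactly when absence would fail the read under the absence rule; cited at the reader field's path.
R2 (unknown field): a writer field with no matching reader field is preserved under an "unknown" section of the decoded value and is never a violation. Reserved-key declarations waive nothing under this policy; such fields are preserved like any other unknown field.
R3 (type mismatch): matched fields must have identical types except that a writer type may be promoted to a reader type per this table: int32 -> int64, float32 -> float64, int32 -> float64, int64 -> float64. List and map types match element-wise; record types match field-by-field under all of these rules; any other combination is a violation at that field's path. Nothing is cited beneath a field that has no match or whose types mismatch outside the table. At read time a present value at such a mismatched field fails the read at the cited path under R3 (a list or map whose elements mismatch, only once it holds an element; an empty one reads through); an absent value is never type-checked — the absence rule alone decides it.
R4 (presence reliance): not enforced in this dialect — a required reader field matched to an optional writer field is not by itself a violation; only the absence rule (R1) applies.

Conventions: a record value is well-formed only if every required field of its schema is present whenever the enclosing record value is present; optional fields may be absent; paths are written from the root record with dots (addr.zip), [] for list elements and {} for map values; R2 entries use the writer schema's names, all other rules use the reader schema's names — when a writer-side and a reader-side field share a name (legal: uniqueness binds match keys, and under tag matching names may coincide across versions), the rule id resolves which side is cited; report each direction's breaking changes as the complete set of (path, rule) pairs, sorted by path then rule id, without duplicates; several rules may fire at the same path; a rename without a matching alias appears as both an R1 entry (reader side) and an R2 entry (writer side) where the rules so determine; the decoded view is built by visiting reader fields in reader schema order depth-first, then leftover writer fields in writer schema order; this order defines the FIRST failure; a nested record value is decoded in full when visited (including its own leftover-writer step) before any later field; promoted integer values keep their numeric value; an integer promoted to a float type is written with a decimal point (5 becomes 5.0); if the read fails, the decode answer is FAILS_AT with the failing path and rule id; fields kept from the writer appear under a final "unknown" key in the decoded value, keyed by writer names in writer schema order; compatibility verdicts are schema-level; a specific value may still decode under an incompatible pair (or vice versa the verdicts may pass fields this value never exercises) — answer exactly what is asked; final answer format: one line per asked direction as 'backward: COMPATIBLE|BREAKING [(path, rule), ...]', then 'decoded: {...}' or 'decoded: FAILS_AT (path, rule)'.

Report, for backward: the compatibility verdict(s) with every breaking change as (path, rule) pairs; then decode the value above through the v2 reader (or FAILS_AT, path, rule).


arrows below run writer -> reader for Device
backward on Device — v2 reading data written by v1:
  writer optional, Geo -> Geo: reader meta maps from writer meta
  height has no writer counterpart
  writer optional, bytes -> bytes: reader blob maps from writer blob
  writer height: unknown to reader
  writer country: unknown to reader
  writer required, int32 -> int32: reader meta.zip maps from writer meta.zip
  writer required, bytes -> bytes: reader meta.payload maps from writer meta.payload
  writer optional, float64 -> float64: reader meta.rating maps from writer meta.rating
  => backward: COMPATIBLE
decode (reader v2):
  meta.zip := -7
  meta.payload := 0x1A2B
  meta.rating := 3.75
  height := -0.5 (no value, default fills)
  blob := 0x1A2B (no value, default fills)
  writer height: kept under "unknown"
  writer country: kept under "unknown"
  => decoded: {"meta": {"zip": -7, "payload": 0x1A2B, "rating": 3.75}, "height": -0.5, "blob": 0x1A2B, "unknown": {"height": 3.75, "country": "omega"}}

backward: COMPATIBLE []; decoded: {"meta": {"zip": -7, "payload": 0x1A2B, "rating": 3.75}, "height": -0.5, "blob": 0x1A2B, "unknown": {"height": 3.75, "country": "omega"}}


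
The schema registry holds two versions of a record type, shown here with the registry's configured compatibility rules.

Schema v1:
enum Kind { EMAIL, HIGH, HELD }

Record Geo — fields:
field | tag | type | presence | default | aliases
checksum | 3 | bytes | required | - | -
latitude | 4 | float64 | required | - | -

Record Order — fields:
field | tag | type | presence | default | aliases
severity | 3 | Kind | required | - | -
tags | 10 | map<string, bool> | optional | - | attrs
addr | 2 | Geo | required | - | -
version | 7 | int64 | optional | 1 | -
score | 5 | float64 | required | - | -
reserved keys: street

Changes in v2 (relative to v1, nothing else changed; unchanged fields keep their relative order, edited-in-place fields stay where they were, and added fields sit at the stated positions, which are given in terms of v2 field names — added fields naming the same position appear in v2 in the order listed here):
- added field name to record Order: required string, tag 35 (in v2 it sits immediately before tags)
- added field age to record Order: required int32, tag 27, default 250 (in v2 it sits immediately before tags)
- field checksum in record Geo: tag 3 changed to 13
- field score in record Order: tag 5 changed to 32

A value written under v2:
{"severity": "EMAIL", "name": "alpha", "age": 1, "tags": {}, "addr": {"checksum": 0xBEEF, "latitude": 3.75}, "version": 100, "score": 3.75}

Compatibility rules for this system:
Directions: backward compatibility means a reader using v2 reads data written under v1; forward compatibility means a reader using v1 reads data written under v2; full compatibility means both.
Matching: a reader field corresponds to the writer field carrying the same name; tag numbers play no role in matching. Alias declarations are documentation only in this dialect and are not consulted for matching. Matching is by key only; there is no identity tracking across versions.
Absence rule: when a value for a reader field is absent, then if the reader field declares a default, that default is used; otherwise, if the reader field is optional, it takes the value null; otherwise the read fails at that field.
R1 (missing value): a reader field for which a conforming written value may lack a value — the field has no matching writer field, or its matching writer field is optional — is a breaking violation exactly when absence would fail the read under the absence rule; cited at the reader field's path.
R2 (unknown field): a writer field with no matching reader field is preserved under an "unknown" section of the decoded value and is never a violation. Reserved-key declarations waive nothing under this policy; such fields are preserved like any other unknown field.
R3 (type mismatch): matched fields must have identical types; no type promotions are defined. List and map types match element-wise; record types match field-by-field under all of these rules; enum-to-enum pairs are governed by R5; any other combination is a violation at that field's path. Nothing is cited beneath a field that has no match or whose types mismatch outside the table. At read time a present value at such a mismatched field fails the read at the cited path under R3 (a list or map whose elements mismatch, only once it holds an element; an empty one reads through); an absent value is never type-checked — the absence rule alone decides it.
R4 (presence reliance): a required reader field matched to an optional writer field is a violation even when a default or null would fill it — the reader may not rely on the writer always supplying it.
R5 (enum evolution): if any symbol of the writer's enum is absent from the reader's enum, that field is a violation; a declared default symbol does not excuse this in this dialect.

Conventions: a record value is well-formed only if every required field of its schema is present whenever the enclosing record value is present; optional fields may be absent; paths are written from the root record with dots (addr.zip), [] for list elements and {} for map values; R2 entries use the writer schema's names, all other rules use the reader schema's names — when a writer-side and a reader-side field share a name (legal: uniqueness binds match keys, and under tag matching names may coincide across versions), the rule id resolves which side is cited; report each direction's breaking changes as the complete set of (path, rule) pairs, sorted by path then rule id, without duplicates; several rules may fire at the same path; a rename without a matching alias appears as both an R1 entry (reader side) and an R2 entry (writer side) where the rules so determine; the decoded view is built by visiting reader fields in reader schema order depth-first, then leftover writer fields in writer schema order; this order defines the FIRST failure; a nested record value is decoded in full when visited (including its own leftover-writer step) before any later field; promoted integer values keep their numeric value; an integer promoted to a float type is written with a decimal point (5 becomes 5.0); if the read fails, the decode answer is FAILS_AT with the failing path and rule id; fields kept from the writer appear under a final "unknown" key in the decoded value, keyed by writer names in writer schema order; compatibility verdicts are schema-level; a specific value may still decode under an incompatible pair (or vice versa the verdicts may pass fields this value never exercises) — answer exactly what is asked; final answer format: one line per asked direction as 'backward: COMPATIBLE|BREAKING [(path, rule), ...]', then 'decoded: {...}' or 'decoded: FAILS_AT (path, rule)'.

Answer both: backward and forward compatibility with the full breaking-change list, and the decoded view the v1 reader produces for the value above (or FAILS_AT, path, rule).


the writer's type comes first in each Order pair
backward analysis of Order with v2 as reader and v1 as writer:
  severity: Kind -> Kind, writer required; from severity
  name: no writer match
  age: no writer match
  tags: map<string, bool> -> map<string, bool>, writer optional; from tags
  addr: Geo -> Geo, writer required; from addr
  version: int64 -> int64, writer optional; from version
  score: float64 -> float64, writer required; from score
  addr.checksum: bytes -> bytes, writer required; from addr.checksum
  addr.latitude: float64 -> float64, writer required; from addr.latitude
  rule R1 violated at name
  => backward verdict for Order: BREAKING, 1 violation(s)
forward analysis of Order with v1 as reader and v2 as writer:
  severity: Kind -> Kind, writer required; from severity
  tags: map<string, bool> -> map<string, bool>, writer optional; from tags
  addr: Geo -> Geo, writer required; from addr
  version: int64 -> int64, writer optional; from version
  score: float64 -> float64, writer required; from score
  writer name: unknown to reader
  writer age: unknown to reader
  addr.checksum: bytes -> bytes, writer required; from addr.checksum
  addr.latitude: float64 -> float64, writer required; from addr.latitude
  => forward: COMPATIBLE
migrating the Order value to v1:
  severity := "EMAIL"
  tags := {}
  addr.checksum := 0xBEEF
  addr.latitude := 3.75
  version := 100
  score := 3.75
  writer name: kept under "unknown"
  writer age: kept under "unknown"
  => decoded: {"severity": "EMAIL", "tags": {}, "addr": {"checksum": 0xBEEF, "latitude": 3.75}, "version": 100, "score": 3.75, "unknown": {"name": "alpha", "age": 1}}

backward: BREAKING [(name, R1)]; forward: COMPATIBLE []; decoded: {"severity": "EMAIL", "tags": {}, "addr": {"checksum": 0xBEEF, "latitude": 3.75}, "version": 100, "score": 3.75, "unknown": {"name": "alpha", "age": 1}}


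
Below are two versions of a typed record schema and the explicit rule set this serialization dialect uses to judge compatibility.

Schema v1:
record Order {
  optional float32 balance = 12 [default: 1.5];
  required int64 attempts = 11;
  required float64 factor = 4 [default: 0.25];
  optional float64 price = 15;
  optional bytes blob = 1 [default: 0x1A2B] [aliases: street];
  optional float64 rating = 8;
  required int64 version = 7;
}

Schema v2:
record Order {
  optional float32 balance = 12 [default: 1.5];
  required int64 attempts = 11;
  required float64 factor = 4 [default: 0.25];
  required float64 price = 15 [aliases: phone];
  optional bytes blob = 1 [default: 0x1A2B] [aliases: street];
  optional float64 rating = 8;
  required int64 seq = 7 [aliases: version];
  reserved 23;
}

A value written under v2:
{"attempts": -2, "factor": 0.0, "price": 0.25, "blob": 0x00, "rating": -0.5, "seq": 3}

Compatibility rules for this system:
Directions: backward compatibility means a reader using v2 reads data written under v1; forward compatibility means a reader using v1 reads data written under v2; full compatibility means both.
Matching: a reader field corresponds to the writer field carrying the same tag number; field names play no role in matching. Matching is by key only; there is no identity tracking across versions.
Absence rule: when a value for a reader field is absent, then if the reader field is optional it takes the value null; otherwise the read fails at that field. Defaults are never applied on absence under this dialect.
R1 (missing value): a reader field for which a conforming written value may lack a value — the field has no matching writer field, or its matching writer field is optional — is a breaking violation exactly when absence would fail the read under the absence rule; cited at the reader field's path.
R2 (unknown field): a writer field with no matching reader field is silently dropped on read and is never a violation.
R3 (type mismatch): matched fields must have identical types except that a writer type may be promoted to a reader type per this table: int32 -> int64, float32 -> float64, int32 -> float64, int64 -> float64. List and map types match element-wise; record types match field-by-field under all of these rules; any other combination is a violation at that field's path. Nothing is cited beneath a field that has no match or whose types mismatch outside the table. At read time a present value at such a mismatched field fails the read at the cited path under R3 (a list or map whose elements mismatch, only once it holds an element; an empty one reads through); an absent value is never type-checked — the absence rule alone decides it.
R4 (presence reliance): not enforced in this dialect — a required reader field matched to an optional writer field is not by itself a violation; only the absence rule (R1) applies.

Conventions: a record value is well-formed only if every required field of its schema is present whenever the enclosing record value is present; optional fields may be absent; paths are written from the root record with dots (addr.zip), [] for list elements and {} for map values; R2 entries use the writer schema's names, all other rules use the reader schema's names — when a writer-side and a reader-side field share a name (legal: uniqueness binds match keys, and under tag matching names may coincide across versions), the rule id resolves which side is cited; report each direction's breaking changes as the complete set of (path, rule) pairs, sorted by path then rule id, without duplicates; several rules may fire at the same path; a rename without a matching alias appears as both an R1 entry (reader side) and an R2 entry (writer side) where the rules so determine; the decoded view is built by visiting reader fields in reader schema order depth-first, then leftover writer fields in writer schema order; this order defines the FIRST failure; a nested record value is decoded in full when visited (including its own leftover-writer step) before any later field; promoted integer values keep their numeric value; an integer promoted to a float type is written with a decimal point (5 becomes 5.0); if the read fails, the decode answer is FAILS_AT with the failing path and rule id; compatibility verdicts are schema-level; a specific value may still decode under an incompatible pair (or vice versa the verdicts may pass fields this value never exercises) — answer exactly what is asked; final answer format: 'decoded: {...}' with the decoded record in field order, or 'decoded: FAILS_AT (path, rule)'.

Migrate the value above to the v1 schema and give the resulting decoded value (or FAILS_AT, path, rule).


arrows below run writer -> reader for Order
decode walk for Order under reader schema v1:
  balance := null (not supplied -> null)
  attempts := -2
  factor := 0.0
  price := 0.25
  blob := 0x00
  rating := -0.5
  version := 3 (from writer seq)
  => decoded: {"balance": null, "attempts": -2, "factor": 0.0, "price": 0.25, "blob": 0x00, "rating": -0.5, "version": 3}
ruling out the remaining Order differences:
  renamed field version to seq in record Order (alias version declared on the renamed field) -> fires no rule on Order under this dialect and leaves the result unchanged
  field price in record Order: optional changed to required -> affects the rule determinations only; this particular Order value decodes identically

decoded: {"balance": null, "attempts": -2, "factor": 0.0, "price": 0.25, "blob": 0x00, "rating": -0.5, "version": 3}


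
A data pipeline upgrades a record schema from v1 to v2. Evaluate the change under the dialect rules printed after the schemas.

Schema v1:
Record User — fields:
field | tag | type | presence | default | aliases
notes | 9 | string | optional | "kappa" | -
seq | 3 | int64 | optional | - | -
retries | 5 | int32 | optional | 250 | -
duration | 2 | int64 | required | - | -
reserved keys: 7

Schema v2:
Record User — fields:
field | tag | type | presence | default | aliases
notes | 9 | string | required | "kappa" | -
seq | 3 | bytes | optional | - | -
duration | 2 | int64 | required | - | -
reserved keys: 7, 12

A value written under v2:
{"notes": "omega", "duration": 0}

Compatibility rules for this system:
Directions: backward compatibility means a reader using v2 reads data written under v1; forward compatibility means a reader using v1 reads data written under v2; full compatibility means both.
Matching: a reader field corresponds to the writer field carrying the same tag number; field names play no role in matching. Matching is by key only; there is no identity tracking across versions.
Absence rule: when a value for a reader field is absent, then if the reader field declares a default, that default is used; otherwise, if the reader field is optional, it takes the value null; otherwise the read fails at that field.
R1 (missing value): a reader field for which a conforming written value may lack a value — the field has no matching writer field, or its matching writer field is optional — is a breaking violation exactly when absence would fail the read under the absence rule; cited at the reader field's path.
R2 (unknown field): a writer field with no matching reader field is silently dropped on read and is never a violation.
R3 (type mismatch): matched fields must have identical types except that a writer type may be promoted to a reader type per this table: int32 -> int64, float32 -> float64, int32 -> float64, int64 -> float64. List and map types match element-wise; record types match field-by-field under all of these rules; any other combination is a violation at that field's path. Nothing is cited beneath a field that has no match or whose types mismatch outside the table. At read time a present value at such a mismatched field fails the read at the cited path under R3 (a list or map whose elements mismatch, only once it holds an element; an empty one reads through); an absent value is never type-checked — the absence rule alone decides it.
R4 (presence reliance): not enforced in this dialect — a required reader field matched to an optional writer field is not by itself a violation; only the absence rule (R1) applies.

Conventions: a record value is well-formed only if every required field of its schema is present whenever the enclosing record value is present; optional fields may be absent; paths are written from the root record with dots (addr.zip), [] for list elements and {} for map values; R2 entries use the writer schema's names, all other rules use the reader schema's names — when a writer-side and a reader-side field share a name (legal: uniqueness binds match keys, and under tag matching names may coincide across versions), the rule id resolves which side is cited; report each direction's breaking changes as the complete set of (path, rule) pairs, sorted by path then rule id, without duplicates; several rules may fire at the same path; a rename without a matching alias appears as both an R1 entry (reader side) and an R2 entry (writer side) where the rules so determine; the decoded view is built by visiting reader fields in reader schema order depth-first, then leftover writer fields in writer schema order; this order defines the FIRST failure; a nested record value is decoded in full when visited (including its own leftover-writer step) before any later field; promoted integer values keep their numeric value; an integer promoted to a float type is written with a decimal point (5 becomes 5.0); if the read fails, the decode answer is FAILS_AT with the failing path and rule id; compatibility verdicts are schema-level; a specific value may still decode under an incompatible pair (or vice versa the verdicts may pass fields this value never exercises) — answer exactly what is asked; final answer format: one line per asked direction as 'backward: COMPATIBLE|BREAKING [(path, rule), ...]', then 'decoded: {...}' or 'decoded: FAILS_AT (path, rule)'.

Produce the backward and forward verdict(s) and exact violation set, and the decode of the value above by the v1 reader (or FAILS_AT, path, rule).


arrows below run writer -> reader for User
backward pass over User, reader schema v2, writer schema v1:
  notes: string -> string, writer optional; from notes
  seq: int64 -> bytes, writer optional; from seq
  duration: int64 -> int64, writer required; from duration
  writer retries: unknown to reader
  violation R3 at seq
  backward on User therefore BREAKING (1)
forward pass over User, reader schema v1, writer schema v2:
  notes: string -> string, writer required; from notes
  seq: bytes -> int64, writer optional; from seq
  retries: no writer match
  duration: int64 -> int64, writer required; from duration
  violation R3 at seq
  forward on User therefore BREAKING (1)
migrating the User value to v1:
  notes := "omega"
  seq := null (absent, optional -> null)
  retries := 250 (absent -> default)
  duration := 0
  => decoded: {"notes": "omega", "seq": null, "retries": 250, "duration": 0}

backward: BREAKING [(seq, R3)]; forward: BREAKING [(seq, R3)]; decoded: {"notes": "omega", "seq": null, "retries": 250, "duration": 0}


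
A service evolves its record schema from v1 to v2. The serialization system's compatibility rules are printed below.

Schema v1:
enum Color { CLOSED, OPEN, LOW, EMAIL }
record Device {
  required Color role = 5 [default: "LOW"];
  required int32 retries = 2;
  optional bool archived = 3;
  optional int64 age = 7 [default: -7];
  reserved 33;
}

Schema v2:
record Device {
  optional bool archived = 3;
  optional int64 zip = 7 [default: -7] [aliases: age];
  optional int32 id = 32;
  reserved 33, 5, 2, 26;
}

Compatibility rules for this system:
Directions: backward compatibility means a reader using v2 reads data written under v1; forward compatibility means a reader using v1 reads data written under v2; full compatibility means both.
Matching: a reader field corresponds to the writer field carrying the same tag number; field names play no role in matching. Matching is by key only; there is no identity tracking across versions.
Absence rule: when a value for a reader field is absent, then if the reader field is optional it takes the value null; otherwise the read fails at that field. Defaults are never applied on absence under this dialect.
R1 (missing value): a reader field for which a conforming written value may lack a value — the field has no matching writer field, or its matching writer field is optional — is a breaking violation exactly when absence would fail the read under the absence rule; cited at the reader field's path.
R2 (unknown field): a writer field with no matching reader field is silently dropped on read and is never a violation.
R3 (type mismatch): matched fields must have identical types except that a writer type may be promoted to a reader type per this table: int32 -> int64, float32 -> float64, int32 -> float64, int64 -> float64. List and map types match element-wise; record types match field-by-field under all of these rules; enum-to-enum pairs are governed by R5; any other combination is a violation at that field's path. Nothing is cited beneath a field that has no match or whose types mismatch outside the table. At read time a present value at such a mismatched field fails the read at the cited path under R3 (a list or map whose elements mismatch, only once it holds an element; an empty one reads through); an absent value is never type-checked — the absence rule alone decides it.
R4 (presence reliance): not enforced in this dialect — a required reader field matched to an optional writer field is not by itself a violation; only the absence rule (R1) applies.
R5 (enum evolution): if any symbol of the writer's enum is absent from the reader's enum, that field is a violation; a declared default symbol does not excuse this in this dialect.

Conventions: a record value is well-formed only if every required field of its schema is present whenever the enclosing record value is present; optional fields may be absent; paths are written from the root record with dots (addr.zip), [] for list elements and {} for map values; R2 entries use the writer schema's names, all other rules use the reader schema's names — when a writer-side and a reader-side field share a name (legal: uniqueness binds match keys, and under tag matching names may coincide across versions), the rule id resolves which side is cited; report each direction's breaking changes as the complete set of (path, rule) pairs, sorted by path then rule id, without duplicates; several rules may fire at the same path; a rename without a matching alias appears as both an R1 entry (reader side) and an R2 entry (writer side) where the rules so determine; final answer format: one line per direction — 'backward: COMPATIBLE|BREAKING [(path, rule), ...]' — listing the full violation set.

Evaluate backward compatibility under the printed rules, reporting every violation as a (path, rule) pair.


backward: COMPATIBLE []

arrows below run writer -> reader for Device
backward pass over Device, reader schema v2, writer schema v1:
  archived <- archived (bool -> bool, writer optional)
  zip <- age (int64 -> int64, writer optional)
  id has no writer counterpart
  writer role: unknown to reader
  writer retries: unknown to reader
  => backward: COMPATIBLE
the rest of the Device diff is inert for this question:
  added field id to record Device: optional int32, tag 32 (in v2 it sits last) -> fires no rule on Device, leaving the asked answer as it is
  removed field role from record Device (its key 5 joins the reserved list) -> matters only for Device's forward compatibility — outside the asked direction
  removed field retries from record Device (its key 2 joins the reserved list) -> matters only for Device's forward compatibility — outside the asked direction
  renamed field age to zip in record Device (alias age declared on the renamed field) -> fires no rule on Device, leaving the asked answer as it is


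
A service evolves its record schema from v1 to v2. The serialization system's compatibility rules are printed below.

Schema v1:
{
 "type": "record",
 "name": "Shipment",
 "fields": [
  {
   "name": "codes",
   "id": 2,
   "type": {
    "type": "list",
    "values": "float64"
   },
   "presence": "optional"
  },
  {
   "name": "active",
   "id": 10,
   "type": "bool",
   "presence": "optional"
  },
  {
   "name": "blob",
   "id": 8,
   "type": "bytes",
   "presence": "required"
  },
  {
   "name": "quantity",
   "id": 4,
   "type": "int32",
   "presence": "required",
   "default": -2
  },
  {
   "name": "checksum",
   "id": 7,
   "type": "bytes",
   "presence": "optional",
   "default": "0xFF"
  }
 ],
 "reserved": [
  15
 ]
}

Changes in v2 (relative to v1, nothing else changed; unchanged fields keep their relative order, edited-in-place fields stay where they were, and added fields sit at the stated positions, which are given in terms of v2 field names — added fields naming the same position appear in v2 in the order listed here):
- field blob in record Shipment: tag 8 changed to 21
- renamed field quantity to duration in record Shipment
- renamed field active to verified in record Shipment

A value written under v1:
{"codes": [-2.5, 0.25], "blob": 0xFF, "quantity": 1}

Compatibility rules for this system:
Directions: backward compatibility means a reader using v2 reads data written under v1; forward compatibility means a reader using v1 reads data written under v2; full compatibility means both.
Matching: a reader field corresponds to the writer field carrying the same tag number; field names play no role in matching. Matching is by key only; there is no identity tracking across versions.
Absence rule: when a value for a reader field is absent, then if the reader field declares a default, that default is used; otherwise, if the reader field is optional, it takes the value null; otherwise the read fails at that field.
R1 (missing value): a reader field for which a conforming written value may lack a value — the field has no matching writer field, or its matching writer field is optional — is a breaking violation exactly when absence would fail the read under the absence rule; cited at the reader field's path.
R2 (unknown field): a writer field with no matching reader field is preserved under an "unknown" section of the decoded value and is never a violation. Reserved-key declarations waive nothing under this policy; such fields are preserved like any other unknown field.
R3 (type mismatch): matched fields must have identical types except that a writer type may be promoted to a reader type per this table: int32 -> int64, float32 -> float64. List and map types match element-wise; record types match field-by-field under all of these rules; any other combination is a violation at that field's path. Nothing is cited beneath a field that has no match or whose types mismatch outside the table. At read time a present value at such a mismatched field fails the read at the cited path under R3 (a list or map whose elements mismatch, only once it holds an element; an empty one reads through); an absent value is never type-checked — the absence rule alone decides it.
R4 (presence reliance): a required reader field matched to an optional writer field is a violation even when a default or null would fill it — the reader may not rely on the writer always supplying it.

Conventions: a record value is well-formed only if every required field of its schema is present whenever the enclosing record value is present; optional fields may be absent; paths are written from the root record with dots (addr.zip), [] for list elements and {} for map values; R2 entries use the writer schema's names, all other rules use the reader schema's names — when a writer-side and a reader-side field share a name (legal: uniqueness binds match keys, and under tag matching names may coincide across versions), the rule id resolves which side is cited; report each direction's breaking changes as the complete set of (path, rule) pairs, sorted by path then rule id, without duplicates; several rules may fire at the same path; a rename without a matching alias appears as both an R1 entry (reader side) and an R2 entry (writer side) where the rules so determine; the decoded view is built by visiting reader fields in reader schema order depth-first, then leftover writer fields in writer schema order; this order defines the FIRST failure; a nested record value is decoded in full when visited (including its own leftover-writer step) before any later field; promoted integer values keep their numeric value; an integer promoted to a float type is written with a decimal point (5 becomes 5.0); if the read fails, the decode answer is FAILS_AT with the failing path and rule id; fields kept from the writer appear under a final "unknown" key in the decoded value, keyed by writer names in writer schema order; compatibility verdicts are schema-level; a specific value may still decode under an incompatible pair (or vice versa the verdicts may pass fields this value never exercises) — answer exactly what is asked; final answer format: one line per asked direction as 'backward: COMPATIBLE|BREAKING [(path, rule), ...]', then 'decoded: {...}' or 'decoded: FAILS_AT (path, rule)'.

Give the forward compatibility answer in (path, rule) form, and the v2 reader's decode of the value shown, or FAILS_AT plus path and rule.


each type pair in Shipment: writer, then reader
forward pass over Shipment, reader schema v1, writer schema v2:
  codes: paired with writer codes (list<float64> -> list<float64>; writer optional)
  active: paired with writer verified (bool -> bool; writer optional)
  blob: no writer-side match
  quantity: paired with writer duration (int32 -> int32; writer required)
  checksum: paired with writer checksum (bytes -> bytes; writer optional)
  leftover writer field: blob
  violation R1 at blob
  => 1 violation(s): forward is BREAKING for Shipment
decoding the Shipment value with the v2 reader:
  codes := [-2.5, 0.25]
  verified := null (not supplied -> null)
  read fails at blob under R1 (no fill)
  => FAILS_AT (blob, R1)
the rest of the Shipment diff is inert for this question:
  renamed field quantity to duration in record Shipment -> triggers nothing under Shipment's printed rules — same verdict
  renamed field active to verified in record Shipment -> triggers nothing under Shipment's printed rules — same verdict

forward: BREAKING [(blob, R1)]; decoded: FAILS_AT (blob, R1)


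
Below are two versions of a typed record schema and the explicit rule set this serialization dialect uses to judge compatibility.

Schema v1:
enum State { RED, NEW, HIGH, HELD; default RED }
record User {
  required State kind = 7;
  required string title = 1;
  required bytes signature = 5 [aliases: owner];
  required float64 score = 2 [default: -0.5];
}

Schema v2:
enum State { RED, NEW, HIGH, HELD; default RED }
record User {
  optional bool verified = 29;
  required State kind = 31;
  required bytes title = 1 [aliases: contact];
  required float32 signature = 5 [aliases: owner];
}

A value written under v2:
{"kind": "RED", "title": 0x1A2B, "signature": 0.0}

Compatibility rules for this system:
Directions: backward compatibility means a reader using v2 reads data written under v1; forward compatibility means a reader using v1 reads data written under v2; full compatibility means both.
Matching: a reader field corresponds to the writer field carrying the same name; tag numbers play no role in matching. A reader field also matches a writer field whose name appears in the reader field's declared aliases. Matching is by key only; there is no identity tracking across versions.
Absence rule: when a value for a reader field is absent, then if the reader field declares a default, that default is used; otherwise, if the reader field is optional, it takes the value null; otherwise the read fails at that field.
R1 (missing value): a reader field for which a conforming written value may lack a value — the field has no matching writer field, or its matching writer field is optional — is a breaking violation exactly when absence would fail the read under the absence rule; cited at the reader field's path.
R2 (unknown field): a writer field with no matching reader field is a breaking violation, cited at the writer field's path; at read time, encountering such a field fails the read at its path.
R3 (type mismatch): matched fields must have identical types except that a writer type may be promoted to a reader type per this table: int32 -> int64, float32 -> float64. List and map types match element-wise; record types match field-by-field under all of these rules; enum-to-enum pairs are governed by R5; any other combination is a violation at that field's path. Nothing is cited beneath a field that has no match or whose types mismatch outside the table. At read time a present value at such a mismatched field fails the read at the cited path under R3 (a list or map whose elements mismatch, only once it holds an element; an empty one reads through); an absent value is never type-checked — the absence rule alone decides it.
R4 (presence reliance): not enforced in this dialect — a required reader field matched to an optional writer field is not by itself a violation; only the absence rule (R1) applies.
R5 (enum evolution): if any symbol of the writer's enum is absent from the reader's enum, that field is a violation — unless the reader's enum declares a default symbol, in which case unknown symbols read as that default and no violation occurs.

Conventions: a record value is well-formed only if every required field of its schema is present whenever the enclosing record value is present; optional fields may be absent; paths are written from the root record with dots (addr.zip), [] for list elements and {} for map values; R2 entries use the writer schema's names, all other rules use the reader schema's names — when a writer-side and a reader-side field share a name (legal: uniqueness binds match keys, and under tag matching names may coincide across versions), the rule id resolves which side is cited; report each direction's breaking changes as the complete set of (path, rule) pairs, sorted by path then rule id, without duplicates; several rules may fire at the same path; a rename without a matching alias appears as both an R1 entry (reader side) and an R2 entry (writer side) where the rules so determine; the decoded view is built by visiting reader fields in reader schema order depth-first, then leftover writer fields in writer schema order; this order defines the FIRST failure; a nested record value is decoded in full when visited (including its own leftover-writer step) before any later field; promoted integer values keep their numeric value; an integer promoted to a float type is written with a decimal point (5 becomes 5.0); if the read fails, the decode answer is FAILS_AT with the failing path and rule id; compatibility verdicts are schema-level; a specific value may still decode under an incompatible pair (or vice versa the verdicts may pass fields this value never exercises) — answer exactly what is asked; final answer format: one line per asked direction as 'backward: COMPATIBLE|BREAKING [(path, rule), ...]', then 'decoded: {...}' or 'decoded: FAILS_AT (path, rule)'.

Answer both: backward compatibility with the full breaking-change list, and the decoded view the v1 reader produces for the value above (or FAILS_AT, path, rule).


arrows below run writer -> reader for User
backward on User — v2 reading data written by v1:
  verified has no writer counterpart
  kind: State -> State, writer required; from kind
  title: string -> bytes, writer required; from title
  signature: bytes -> float32, writer required; from signature
  score (writer side), unknown to reader
  R2 fires at score
  R3 fires at signature
  R3 fires at title
  => 3 violation(s): backward is BREAKING for User
decode (reader v1):
  kind := "RED"
  read fails at title under R3
  => FAILS_AT (title, R3)
remaining User differences; none change what is asked:
  field kind in record User: tag 7 changed to 31 -> inert for the asked User verdict: nothing fires
  added field verified to record User: optional bool, tag 29 (in v2 it sits immediately before kind) -> its effect on User is confined to the forward direction, not asked

backward: BREAKING [(score, R2), (signature, R3), (title, R3)]; decoded: FAILS_AT (title, R3)
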